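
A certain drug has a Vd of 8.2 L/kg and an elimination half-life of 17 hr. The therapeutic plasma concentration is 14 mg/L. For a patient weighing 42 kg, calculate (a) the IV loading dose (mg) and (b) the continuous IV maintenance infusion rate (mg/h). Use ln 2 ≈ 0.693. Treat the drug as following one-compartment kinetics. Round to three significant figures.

Vd = 8.2 L/kg × 42 kg = 344.4 L
LD = Vd × C = 344.4 × 14 = 4822 mg
CL = 0.693 × Vd / t½ = 0.693 × 344.4 / 17 = 14.04 L/h
Infusion rate = CL × Css = 14.04 × 14 = 196.6 mg/h

(a) 4820 mg; (b) 197 mg/h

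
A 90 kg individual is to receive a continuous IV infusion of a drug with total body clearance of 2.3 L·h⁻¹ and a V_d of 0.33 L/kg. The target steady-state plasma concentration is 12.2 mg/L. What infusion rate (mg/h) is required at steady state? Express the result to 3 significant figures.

28.1 mg/h

Rate = CL × Css = 2.300 × 12.2 = 28.06 mg/h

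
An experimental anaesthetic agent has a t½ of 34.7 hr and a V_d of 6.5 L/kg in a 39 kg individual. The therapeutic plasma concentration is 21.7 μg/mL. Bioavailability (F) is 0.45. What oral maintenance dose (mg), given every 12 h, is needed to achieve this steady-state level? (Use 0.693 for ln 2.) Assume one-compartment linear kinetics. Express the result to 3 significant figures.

Vd = 6.5 L/kg × 39 kg = 253.5 L
k = 0.693/34.7 = 0.01997 h⁻¹, so CL = k·Vd = 0.01997 × 253.5 = 5.062 L/h
D = CL × Css × τ / F = 5.062 × 21.7 × 12 / 0.45 = 2929 mg

2930 mg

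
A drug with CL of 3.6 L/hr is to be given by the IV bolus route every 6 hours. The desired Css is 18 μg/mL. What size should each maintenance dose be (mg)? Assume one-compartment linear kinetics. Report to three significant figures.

389 mg

At steady state, dose per interval replaces the amount cleared in that interval: D/τ = CL·Css.
D = CL × Css × τ = 3.600 × 18 × 6 = 388.8 mg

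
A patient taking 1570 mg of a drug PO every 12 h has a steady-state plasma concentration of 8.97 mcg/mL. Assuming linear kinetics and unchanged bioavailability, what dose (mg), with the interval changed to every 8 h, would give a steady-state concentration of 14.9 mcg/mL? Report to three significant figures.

With linear kinetics, Css is proportional to dose rate (D/τ) at fixed clearance.
D₂ = D₁ × (Css,target / Css,current) × (τ₂/τ₁) = 1570 × (14.9/8.97) × (8/12) = 1739 mg

1740 mg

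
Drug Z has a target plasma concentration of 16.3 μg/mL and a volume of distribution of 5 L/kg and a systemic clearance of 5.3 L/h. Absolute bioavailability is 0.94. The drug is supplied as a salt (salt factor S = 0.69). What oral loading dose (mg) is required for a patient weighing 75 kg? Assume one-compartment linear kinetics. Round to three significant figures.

9420 mg

Total Vd = 5 × 75 = 375.0 L
LD = Vd × C / F / S = 375.0 × 16.30 / 0.94 / 0.69 = 9424 mg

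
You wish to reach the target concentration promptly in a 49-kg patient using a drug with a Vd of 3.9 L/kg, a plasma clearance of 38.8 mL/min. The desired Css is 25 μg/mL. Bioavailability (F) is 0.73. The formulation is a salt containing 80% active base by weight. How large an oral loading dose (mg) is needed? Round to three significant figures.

Total Vd = 3.9 × 49 = 191.1 L
Loading dose depends on Vd (not clearance): it fills the distribution volume.
LD = Vd × C / F / S = 191.1 × 25.00 / 0.73 / 0.8 = 8181 mg

8180 mg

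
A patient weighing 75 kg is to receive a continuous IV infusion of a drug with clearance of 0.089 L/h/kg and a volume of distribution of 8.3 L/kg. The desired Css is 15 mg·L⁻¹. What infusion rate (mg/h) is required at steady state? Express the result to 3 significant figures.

CL = 0.089 L/h/kg × 75 kg = 6.675 L/h
Maintenance depends on clearance, not Vd — rate in must match rate out.
R₀ = 6.675 × 15 = 100.1 mg/h

100 mg/h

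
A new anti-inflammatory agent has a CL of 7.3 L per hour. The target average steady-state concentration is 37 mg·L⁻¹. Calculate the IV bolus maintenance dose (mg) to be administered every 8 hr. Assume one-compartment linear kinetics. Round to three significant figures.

2160 mg

At steady state, dose per interval replaces the amount cleared in that interval: D/τ = CL·Css.
D = CL × Css × τ = 7.300 × 37 × 8 = 2161 mg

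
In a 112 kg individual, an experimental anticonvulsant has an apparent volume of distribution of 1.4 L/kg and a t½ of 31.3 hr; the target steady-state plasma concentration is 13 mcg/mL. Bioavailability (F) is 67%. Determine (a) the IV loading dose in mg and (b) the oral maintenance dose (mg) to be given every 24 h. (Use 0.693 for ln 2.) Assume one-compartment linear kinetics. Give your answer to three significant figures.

(a) 2040 mg; (b) 1620 mg

Vd(total) = 112 kg × 1.4 L/kg = 156.8 L
LD = Vd × C = 156.8 × 13 = 2038 mg
CL = 0.693 × Vd / t½ = 0.693 × 156.8 / 31.3 = 3.472 L/h
D = CL × Css × τ / F = 3.472 × 13 × 24 / 0.67 = 1617 mg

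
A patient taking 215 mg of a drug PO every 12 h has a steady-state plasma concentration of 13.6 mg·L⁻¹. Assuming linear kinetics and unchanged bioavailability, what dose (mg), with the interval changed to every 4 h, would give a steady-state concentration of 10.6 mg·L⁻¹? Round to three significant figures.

For first-order elimination, Css ∝ F·D/(CL·τ); F and CL are unchanged, so Css ∝ D/τ.
D₂ = D₁ × (Css,target / Css,current) × (τ₂/τ₁) = 215 × (10.6/13.6) × (4/12) = 55.86 mg

55.9 mg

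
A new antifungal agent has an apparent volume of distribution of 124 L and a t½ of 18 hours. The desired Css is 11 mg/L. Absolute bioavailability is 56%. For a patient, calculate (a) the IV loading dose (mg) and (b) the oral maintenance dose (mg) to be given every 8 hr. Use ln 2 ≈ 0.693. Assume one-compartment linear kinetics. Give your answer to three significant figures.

LD = Vd × C = 124.0 × 11 = 1364 mg
CL = 0.693 × Vd / t½ = 0.693 × 124.0 / 18 = 4.774 L/h
D = CL × Css × τ / F = 4.774 × 11 × 8 / 0.56 = 750.2 mg

(a) 1360 mg; (b) 750 mg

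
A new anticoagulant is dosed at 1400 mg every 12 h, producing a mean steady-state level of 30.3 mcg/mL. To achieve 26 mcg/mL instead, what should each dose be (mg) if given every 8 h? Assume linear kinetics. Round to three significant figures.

801 mg

With linear kinetics, Css is proportional to dose rate (D/τ) at fixed clearance.
D₂ = D₁ × (Css,target / Css,current) × (τ₂/τ₁) = 1400 × (26/30.3) × (8/12) = 800.9 mg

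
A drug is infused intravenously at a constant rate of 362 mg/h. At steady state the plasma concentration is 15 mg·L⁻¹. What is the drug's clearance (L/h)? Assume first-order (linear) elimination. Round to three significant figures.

24.1 L/h

At steady state, infusion rate = CL × Css, so CL = rate / Css.
CL = 362 / 15 = 24.13 L/h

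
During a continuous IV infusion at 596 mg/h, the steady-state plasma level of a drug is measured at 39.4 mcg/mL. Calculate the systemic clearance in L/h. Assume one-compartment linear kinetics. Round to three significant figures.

15.1 L/h

At steady state, infusion rate = CL × Css, so CL = rate / Css.
CL = 596 / 39.4 = 15.13 L/h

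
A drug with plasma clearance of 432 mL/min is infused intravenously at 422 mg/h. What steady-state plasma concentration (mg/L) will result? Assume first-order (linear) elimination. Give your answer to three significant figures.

CL = 432 mL/min × 60/1000 = 25.92 L/h
Css = rate / CL = 422 / 25.92 = 16.28 mg/L

16.3 mg/L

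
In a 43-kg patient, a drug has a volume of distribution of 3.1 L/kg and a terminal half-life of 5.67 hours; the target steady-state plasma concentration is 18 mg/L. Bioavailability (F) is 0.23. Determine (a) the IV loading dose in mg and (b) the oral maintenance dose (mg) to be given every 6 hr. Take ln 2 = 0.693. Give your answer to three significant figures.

Vd(total) = 43 kg × 3.1 L/kg = 133.3 L
LD = Vd × C = 133.3 × 18 = 2399 mg
CL = 0.693 × Vd / t½ = 0.693 × 133.3 / 5.67 = 16.29 L/h
D = CL × Css × τ / F = 16.29 × 18 × 6 / 0.23 = 7649 mg

(a) 2400 mg; (b) 7650 mg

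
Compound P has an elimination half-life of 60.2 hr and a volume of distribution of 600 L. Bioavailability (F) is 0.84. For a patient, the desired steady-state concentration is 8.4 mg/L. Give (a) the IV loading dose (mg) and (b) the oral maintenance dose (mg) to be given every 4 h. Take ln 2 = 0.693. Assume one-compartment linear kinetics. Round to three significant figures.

LD = Vd × C = 600.0 × 8.4 = 5040 mg
CL = 0.693 × Vd / t½ = 0.693 × 600.0 / 60.2 = 6.907 L/h
D = CL × Css × τ / F = 6.907 × 8.4 × 4 / 0.84 = 276.3 mg

(a) 5040 mg; (b) 276 mg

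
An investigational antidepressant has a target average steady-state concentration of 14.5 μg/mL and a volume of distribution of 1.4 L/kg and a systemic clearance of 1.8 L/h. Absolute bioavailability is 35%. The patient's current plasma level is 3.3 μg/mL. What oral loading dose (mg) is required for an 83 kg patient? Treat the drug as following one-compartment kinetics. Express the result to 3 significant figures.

3720 mg

Vd = 1.4 L/kg × 83 kg = 116.2 L
Concentration deficit ΔC = 14.5 − 3.3 = 11.20 mg/L
LD = Vd × ΔC / F = 116.2 × 11.20 / 0.35 = 3718 mg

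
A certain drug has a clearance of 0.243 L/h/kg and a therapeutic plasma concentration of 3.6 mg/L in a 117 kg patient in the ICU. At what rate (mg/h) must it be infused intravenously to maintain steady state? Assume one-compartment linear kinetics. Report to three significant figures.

102 mg/h

CL = 0.243 L/h/kg × 117 kg = 28.43 L/h
Infusion rate = CL · Css = 28.43 L/h × 3.6 mg/L = 102.3 mg/h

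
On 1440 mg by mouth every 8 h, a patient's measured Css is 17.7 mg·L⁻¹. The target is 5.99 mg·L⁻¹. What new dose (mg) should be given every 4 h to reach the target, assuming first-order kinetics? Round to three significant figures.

For first-order elimination, Css ∝ F·D/(CL·τ); F and CL are unchanged, so Css ∝ D/τ.
D₂ = D₁ × (Css,target / Css,current) × (τ₂/τ₁) = 1440 × (5.99/17.7) × (4/8) = 243.7 mg

244 mg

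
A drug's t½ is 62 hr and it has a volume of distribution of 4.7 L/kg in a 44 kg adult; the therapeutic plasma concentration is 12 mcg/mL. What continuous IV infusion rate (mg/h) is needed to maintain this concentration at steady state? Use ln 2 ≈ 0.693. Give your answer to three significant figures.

Vd = 4.7 L/kg × 44 kg = 206.8 L
CL = 0.693 × Vd / t½ = 0.693 × 206.8 / 62 = 2.311 L/h
Infusion rate = CL × Css = 2.311 × 12 = 27.73 mg/h

27.7 mg/h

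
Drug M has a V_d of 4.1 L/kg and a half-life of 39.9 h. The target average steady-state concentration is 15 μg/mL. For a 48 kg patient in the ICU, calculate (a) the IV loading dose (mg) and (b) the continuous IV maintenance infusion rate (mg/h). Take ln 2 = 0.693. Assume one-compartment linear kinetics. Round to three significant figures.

(a) 2950 mg; (b) 51.3 mg/h

Total Vd = 4.1 × 48 = 196.8 L
LD = Vd × C = 196.8 × 15 = 2952 mg
CL = 0.693 × Vd / t½ = 0.693 × 196.8 / 39.9 = 3.418 L/h
Infusion rate = CL × Css = 3.418 × 15 = 51.27 mg/h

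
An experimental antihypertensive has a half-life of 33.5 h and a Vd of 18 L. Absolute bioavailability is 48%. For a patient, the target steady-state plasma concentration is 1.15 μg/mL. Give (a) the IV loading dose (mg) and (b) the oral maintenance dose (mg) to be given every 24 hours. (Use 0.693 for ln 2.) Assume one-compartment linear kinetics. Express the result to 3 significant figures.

(a) 20.7 mg; (b) 21.4 mg

LD = Vd × C = 18.00 × 1.15 = 20.70 mg
CL = 0.693 × Vd / t½ = 0.693 × 18.00 / 33.5 = 0.3724 L/h
D = CL × Css × τ / F = 0.3724 × 1.15 × 24 / 0.48 = 21.41 mg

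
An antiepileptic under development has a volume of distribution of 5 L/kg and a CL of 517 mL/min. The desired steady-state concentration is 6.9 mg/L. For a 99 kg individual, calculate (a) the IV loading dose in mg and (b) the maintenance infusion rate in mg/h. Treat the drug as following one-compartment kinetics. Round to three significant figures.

Vd(total) = 99 kg × 5 L/kg = 495.0 L
LD = Vd · C_target = 495.0 × 6.9 = 3416 mg
Convert clearance: 517 mL/min × 60 min/h ÷ 1000 mL/L = 31.02 L/h
Infusion rate = 31.02 L/h × 6.9 mg/L = 214.0 mg/h

(a) 3420 mg; (b) 214 mg/h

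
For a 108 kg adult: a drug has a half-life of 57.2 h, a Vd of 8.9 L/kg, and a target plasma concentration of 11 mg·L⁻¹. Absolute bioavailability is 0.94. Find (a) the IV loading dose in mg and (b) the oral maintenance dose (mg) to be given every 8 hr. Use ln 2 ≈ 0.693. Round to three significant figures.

Total Vd = 8.9 × 108 = 961.2 L
LD = Vd × C = 961.2 × 11 = 10570 mg
CL = 0.693 × Vd / t½ = 0.693 × 961.2 / 57.2 = 11.65 L/h
D = CL × Css × τ / F = 11.65 × 11 × 8 / 0.94 = 1091 mg

(a) 10600 mg; (b) 1090 mg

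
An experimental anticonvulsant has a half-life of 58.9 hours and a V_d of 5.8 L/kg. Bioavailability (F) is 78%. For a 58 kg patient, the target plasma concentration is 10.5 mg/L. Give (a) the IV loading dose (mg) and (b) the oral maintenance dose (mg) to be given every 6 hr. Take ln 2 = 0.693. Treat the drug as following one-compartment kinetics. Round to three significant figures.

(a) 3530 mg; (b) 320 mg

Total Vd = 5.8 × 58 = 336.4 L
LD = Vd × C = 336.4 × 10.5 = 3532 mg
CL = 0.693 × Vd / t½ = 0.693 × 336.4 / 58.9 = 3.958 L/h
D = CL × Css × τ / F = 3.958 × 10.5 × 6 / 0.78 = 319.7 mg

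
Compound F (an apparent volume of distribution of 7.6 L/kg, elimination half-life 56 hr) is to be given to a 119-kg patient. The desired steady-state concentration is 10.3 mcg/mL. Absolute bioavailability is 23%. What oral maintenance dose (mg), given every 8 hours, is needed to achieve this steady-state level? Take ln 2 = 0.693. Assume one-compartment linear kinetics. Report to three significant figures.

4010 mg

Vd(total) = 119 kg × 7.6 L/kg = 904.4 L
k = 0.693/56 = 0.01238 h⁻¹, so CL = k·Vd = 0.01238 × 904.4 = 11.20 L/h
D = CL × Css × τ / F = 11.20 × 10.3 × 8 / 0.23 = 4013 mg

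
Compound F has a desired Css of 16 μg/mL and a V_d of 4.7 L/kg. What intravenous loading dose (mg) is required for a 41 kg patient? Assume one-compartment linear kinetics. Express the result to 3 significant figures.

Total Vd = 4.7 × 41 = 192.7 L
LD = Vd × C = 192.7 × 16.00 = 3083 mg

3080 mg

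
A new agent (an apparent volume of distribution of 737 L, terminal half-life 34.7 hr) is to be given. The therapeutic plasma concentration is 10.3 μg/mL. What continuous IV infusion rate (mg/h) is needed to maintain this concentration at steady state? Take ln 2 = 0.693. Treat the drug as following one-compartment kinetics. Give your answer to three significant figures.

152 mg/h

CL = 0.693 × Vd / t½ = 0.693 × 737.0 / 34.7 = 14.72 L/h
Infusion rate = CL × Css = 14.72 × 10.3 = 151.6 mg/h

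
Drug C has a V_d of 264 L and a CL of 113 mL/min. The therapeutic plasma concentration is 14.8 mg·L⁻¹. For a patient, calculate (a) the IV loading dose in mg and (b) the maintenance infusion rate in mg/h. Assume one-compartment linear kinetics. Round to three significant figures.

Loading: fill Vd to C_target → 264.0 L × 14.8 mg/L = 3907 mg
CL = 113 mL/min = 113 × 0.06 = 6.780 L/h
Maintenance infusion rate = CL × Css = 6.780 × 14.8 = 100.3 mg/h

(a) 3910 mg; (b) 100 mg/h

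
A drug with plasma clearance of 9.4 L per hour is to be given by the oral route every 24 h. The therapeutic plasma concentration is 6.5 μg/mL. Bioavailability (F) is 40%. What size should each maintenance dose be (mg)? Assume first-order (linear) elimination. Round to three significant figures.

3670 mg

D = CL × Css × τ / F = 9.400 × 6.5 × 24 / 0.4 = 3666 mg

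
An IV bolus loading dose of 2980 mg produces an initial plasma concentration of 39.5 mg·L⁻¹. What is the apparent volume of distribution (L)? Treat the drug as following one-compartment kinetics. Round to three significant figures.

Immediately after an IV bolus, C₀ = Dose / Vd, so Vd = Dose / C₀.
Vd = 2980 / 39.5 = 75.44 L

75.4 L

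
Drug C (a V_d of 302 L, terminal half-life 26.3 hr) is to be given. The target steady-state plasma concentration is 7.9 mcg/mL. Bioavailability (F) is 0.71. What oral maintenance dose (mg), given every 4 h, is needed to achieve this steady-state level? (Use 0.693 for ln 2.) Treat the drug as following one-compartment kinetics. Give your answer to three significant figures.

k = 0.693/26.3 = 0.02635 h⁻¹, so CL = k·Vd = 0.02635 × 302.0 = 7.958 L/h
D = CL × Css × τ / F = 7.958 × 7.9 × 4 / 0.71 = 354.2 mg

354 mg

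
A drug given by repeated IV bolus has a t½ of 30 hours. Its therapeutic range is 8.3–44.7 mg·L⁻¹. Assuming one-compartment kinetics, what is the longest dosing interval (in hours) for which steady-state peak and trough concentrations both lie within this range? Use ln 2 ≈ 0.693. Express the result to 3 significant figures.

k = 0.693 / t½ = 0.693 / 30 = 0.02310 h⁻¹
Between IV bolus doses, concentration decays as C = C₀·e^(−kτ), so C_peak/C_trough = e^(kτ).
τ_max = ln(C_peak/C_trough) / k = ln(44.7/8.3) / 0.02310 = 1.684 / 0.02310 = 72.90 h

72.9 h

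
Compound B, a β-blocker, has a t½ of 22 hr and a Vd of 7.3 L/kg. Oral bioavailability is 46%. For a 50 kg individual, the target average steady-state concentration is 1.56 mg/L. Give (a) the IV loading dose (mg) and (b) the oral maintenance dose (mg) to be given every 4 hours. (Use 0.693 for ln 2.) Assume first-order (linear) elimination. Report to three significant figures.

Vd = 7.3 L/kg × 50 kg = 365.0 L
LD = Vd × C = 365.0 × 1.56 = 569.4 mg
CL = 0.693 × Vd / t½ = 0.693 × 365.0 / 22 = 11.50 L/h
D = CL × Css × τ / F = 11.50 × 1.56 × 4 / 0.46 = 156.0 mg

(a) 569 mg; (b) 156 mg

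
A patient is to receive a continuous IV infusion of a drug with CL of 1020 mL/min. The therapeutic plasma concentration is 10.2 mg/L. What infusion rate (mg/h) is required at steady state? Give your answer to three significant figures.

624 mg/h

CL = 1020 mL/min × 60/1000 = 61.20 L/h
R₀ = 61.20 × 10.2 = 624.2 mg/h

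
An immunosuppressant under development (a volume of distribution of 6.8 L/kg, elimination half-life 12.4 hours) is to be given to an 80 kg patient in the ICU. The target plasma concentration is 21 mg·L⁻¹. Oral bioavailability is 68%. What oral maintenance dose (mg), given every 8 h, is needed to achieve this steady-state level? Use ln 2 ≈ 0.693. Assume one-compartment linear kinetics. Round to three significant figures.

7510 mg

Vd = 6.8 L/kg × 80 kg = 544.0 L
CL = 0.693 × Vd / t½ = 0.693 × 544.0 / 12.4 = 30.40 L/h
D = CL × Css × τ / F = 30.40 × 21 × 8 / 0.68 = 7511 mg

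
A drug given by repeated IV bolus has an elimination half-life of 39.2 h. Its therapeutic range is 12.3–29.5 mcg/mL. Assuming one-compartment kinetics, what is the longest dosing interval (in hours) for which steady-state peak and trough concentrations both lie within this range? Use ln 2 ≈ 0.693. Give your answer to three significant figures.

49.5 h

k = 0.693 / t½ = 0.693 / 39.2 = 0.01768 h⁻¹
Between IV bolus doses, concentration decays as C = C₀·e^(−kτ), so C_peak/C_trough = e^(kτ).
τ_max = ln(C_peak/C_trough) / k = ln(29.5/12.3) / 0.01768 = 0.8748 / 0.01768 = 49.48 h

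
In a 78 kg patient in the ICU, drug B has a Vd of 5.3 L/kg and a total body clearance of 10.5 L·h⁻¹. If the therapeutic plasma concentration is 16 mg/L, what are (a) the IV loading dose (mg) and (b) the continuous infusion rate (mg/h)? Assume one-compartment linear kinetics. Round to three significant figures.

(a) 6610 mg; (b) 168 mg/h

Vd = 5.3 L/kg × 78 kg = 413.4 L
Loading dose = Vd × C = 413.4 × 16 = 6614 mg
Maintenance infusion rate = CL × Css = 10.50 × 16 = 168.0 mg/h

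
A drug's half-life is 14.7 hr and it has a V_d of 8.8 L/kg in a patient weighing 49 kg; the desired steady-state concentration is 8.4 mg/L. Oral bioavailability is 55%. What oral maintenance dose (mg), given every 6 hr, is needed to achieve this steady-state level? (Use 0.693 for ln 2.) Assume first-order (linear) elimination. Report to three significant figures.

1860 mg

Vd(total) = 49 kg × 8.8 L/kg = 431.2 L
k = 0.693/14.7 = 0.04714 h⁻¹, so CL = k·Vd = 0.04714 × 431.2 = 20.33 L/h
D = CL × Css × τ / F = 20.33 × 8.4 × 6 / 0.55 = 1863 mg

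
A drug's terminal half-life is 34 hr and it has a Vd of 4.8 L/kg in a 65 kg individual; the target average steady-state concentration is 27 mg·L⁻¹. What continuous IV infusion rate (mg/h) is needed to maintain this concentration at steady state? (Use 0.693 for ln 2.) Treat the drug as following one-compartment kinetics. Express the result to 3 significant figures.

Vd(total) = 65 kg × 4.8 L/kg = 312.0 L
k = 0.693/34 = 0.02038 h⁻¹, so CL = k·Vd = 0.02038 × 312.0 = 6.359 L/h
Infusion rate = CL × Css = 6.359 × 27 = 171.7 mg/h

172 mg/h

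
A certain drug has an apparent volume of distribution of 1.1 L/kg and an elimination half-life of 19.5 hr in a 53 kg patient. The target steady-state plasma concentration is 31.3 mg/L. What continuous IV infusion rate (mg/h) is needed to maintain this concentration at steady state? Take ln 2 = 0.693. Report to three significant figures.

Vd(total) = 53 kg × 1.1 L/kg = 58.30 L
k = 0.693/19.5 = 0.03554 h⁻¹, so CL = k·Vd = 0.03554 × 58.30 = 2.072 L/h
Infusion rate = CL × Css = 2.072 × 31.3 = 64.85 mg/h

64.9 mg/h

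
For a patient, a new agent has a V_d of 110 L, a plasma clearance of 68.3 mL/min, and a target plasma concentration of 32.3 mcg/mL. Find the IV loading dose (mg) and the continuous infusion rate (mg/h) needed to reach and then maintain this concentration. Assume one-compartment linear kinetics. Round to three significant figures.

(a) 3550 mg; (b) 132 mg/h

LD = Vd · C_target = 110.0 × 32.3 = 3553 mg
Convert clearance: 68.3 mL/min × 60 min/h ÷ 1000 mL/L = 4.098 L/h
Maintenance: replace elimination → rate = CL × Css = 4.098 × 32.3 = 132.4 mg/h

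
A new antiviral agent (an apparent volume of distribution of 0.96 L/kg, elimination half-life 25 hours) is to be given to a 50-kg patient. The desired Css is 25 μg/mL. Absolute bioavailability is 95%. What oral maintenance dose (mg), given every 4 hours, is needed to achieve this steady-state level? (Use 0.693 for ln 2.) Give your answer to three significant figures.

140 mg

Vd(total) = 50 kg × 0.96 L/kg = 48.00 L
CL = 0.693 × Vd / t½ = 0.693 × 48.00 / 25 = 1.331 L/h
D = CL × Css × τ / F = 1.331 × 25 × 4 / 0.95 = 140.1 mg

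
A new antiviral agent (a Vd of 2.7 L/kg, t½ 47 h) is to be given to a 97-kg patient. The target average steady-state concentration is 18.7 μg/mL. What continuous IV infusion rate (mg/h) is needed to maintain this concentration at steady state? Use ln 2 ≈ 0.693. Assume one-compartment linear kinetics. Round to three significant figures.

Total Vd = 2.7 × 97 = 261.9 L
CL = 0.693 × Vd / t½ = 0.693 × 261.9 / 47 = 3.862 L/h
Infusion rate = CL × Css = 3.862 × 18.7 = 72.22 mg/h

72.2 mg/h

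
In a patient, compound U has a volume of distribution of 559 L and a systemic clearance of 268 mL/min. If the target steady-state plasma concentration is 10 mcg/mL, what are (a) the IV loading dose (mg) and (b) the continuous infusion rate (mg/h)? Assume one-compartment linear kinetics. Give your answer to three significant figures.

(a) 5590 mg; (b) 161 mg/h

LD = Vd · C_target = 559.0 × 10 = 5590 mg
CL = 268 mL/min = 268 × 0.06 = 16.08 L/h
Maintenance: replace elimination → rate = CL × Css = 16.08 × 10 = 160.8 mg/h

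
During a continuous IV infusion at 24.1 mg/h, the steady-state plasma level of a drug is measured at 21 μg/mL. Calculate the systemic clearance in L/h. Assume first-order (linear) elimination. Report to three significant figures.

1.15 L/h

At steady state, infusion rate = CL × Css, so CL = rate / Css.
CL = 24.1 / 21 = 1.148 L/h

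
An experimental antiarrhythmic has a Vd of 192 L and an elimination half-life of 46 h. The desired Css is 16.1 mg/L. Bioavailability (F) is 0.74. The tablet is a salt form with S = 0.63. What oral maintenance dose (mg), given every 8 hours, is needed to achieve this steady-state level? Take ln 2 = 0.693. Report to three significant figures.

k = 0.693/46 = 0.01507 h⁻¹, so CL = k·Vd = 0.01507 × 192.0 = 2.893 L/h
D = CL × Css × τ / F / S = 2.893 × 16.1 × 8 / 0.74 / 0.63 = 799.3 mg

799 mg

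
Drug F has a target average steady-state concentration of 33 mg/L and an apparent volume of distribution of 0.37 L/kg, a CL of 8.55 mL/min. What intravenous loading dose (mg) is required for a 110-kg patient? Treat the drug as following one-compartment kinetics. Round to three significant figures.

Total Vd = 0.37 × 110 = 40.70 L
LD = Vd × C = 40.70 × 33.00 = 1343 mg

1340 mg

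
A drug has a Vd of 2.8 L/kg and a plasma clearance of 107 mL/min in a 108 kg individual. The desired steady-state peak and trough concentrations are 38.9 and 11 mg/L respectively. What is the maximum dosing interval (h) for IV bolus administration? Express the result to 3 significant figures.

59.5 h

Vd = 2.8 L/kg × 108 kg = 302.4 L
CL = 107 mL/min = 107 × 0.06 = 6.420 L/h
k = CL / Vd = 6.420 / 302.4 = 0.02123 h⁻¹
Between IV bolus doses, concentration decays as C = C₀·e^(−kτ), so C_peak/C_trough = e^(kτ).
τ_max = ln(C_peak/C_trough) / k = ln(38.9/11) / 0.02123 = 1.263 / 0.02123 = 59.49 h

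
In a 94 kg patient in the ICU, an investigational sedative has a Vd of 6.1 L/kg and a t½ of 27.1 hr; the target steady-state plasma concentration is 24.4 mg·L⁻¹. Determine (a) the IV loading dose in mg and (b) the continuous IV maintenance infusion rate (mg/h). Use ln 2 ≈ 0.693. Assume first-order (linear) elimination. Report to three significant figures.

(a) 14000 mg; (b) 358 mg/h

Vd(total) = 94 kg × 6.1 L/kg = 573.4 L
LD = Vd × C = 573.4 × 24.4 = 13990 mg
CL = 0.693 × Vd / t½ = 0.693 × 573.4 / 27.1 = 14.66 L/h
Infusion rate = CL × Css = 14.66 × 24.4 = 357.7 mg/h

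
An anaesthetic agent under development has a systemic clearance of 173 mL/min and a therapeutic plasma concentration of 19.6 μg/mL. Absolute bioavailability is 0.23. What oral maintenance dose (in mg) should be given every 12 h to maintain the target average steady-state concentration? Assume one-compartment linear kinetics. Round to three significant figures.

CL = 173 mL/min × 60/1000 = 10.38 L/h
At steady state, dose per interval replaces the amount cleared in that interval: F·D/τ = CL·Css.
D = CL × Css × τ / F = 10.38 × 19.6 × 12 / 0.23 = 10610 mg

10600 mg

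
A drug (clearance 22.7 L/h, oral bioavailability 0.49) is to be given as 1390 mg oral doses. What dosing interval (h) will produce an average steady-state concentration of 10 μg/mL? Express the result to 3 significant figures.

3.00 h

F·D/τ = CL·Css → τ = F·D / (CL·Css).
τ = 0.49 × 1390 / (22.7 × 10) = 3.000 h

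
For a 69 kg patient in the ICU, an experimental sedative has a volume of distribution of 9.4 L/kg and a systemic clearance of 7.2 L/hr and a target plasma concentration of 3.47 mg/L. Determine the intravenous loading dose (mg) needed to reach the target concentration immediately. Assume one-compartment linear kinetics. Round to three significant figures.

2250 mg

Vd(total) = 69 kg × 9.4 L/kg = 648.6 L
The loading dose fills Vd to the target concentration.
LD = Vd × C = 648.6 × 3.470 = 2251 mg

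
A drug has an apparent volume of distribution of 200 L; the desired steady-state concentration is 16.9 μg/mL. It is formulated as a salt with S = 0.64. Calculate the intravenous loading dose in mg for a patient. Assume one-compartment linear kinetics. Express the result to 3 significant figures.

5280 mg

LD = Vd × C / S = 200.0 × 16.90 / 0.64 = 5281 mg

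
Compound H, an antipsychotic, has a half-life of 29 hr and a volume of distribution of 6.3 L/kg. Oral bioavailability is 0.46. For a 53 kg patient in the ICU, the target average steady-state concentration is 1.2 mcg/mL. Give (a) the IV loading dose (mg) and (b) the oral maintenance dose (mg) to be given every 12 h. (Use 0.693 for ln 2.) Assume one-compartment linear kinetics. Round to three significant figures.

Vd(total) = 53 kg × 6.3 L/kg = 333.9 L
LD = Vd × C = 333.9 × 1.2 = 400.7 mg
CL = 0.693 × Vd / t½ = 0.693 × 333.9 / 29 = 7.979 L/h
D = CL × Css × τ / F = 7.979 × 1.2 × 12 / 0.46 = 249.8 mg

(a) 401 mg; (b) 250 mg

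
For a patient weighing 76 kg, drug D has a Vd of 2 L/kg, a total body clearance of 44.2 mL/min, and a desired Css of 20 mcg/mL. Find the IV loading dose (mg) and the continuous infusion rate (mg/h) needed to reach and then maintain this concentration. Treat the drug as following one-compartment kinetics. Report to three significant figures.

(a) 3040 mg; (b) 53.0 mg/h

Total Vd = 2 × 76 = 152.0 L
Loading dose = Vd × C = 152.0 × 20 = 3040 mg
CL = 44.2 mL/min = 44.2 × 0.06 = 2.652 L/h
Maintenance infusion rate = CL × Css = 2.652 × 20 = 53.04 mg/h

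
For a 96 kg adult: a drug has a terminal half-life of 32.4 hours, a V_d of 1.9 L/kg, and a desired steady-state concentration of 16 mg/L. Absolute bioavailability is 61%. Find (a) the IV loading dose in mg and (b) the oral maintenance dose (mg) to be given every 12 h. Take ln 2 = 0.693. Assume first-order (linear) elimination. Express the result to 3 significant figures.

(a) 2920 mg; (b) 1230 mg

Vd = 1.9 L/kg × 96 kg = 182.4 L
LD = Vd × C = 182.4 × 16 = 2918 mg
CL = 0.693 × Vd / t½ = 0.693 × 182.4 / 32.4 = 3.901 L/h
D = CL × Css × τ / F = 3.901 × 16 × 12 / 0.61 = 1228 mg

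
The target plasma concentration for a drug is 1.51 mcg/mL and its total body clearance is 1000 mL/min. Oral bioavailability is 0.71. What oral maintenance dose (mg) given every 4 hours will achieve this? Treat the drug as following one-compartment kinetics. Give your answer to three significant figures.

CL = 1000 mL/min × 60/1000 = 60.00 L/h
D = CL × Css × τ / F = 60.00 × 1.51 × 4 / 0.71 = 510.4 mg

510 mg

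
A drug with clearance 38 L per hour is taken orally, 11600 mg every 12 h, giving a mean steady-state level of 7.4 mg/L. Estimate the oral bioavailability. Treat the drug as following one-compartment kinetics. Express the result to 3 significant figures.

0.291

F·D/τ = CL·Css at steady state → F = CL·Css·τ / D.
F = 38 × 7.4 × 12 / 11600 = 0.291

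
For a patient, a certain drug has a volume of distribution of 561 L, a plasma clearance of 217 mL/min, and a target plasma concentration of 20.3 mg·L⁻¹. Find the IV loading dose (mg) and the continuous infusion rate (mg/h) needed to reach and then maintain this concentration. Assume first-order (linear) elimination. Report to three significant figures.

(a) 11400 mg; (b) 264 mg/h

Loading dose = Vd × C = 561.0 × 20.3 = 11390 mg
CL = 217 mL/min × 60/1000 = 13.02 L/h
Infusion rate = 13.02 L/h × 20.3 mg/L = 264.3 mg/h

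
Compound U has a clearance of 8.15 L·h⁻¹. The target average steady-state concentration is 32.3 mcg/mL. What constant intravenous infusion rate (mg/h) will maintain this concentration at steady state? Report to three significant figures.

R₀ = 8.150 × 32.3 = 263.2 mg/h

263 mg/h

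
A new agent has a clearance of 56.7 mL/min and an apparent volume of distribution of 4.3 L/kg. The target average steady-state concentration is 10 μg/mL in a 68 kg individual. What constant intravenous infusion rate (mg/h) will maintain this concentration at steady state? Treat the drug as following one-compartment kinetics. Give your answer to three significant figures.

CL = 56.7 mL/min × 60/1000 = 3.402 L/h
Rate = CL × Css = 3.402 × 10 = 34.02 mg/h

34.0 mg/h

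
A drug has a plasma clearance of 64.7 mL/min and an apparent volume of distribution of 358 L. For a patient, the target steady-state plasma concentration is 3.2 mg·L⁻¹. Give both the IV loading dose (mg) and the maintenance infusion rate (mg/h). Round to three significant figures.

Loading: fill Vd to C_target → 358.0 L × 3.2 mg/L = 1146 mg
CL = 64.7 mL/min = 64.7 × 0.06 = 3.882 L/h
Infusion rate = 3.882 L/h × 3.2 mg/L = 12.42 mg/h

(a) 1150 mg; (b) 12.4 mg/h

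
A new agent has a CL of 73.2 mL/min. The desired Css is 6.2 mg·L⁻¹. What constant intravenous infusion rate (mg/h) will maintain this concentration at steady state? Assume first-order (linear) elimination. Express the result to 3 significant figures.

CL = 73.2 mL/min = 73.2 × 0.06 = 4.392 L/h
Rate = CL × Css = 4.392 × 6.2 = 27.23 mg/h

27.2 mg/h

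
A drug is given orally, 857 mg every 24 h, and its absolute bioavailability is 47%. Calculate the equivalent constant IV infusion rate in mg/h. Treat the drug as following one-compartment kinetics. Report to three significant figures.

Equivalent systemic input: infusion rate = F·D/τ.
Rate = 0.47 × 857 / 24 = 16.78 mg/h

16.8 mg/h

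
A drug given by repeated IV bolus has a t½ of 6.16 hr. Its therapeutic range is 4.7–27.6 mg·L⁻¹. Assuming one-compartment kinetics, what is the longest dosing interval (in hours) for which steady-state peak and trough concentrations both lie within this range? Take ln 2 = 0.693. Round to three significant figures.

k = 0.693 / t½ = 0.693 / 6.16 = 0.1125 h⁻¹
Between IV bolus doses, concentration decays as C = C₀·e^(−kτ), so C_peak/C_trough = e^(kτ).
τ_max = ln(C_peak/C_trough) / k = ln(27.6/4.7) / 0.1125 = 1.770 / 0.1125 = 15.73 h

15.7 h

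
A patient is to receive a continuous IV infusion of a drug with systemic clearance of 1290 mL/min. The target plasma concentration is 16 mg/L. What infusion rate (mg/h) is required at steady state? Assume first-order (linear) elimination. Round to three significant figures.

CL = 1290 mL/min × 60/1000 = 77.40 L/h
R₀ = 77.40 × 16 = 1238 mg/h

1240 mg/h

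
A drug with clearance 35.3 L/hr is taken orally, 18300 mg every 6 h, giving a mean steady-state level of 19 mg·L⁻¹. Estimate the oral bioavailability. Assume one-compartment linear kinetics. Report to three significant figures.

0.220

F·D/τ = CL·Css at steady state → F = CL·Css·τ / D.
F = 35.3 × 19 × 6 / 18300 = 0.220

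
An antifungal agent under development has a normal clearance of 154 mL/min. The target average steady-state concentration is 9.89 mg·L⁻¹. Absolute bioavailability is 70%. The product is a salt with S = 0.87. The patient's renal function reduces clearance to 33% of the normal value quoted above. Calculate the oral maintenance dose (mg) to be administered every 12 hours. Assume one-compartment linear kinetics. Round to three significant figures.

594 mg

CL = 154 mL/min × 60/1000 = 9.240 L/h
Patient clearance = 0.33 × 9.240 = 3.049 L/h
D = CL × Css × τ / F / S = 3.049 × 9.89 × 12 / 0.7 / 0.87 = 594.2 mg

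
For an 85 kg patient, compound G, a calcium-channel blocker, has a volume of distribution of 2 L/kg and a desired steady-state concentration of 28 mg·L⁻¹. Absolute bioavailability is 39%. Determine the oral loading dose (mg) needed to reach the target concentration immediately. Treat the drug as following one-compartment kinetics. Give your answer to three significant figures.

Vd(total) = 85 kg × 2 L/kg = 170.0 L
LD = Vd × C / F = 170.0 × 28.00 / 0.39 = 12210 mg

12200 mg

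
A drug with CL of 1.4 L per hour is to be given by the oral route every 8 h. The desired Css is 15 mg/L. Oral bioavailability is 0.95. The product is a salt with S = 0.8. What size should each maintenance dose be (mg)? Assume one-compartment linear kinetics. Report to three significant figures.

221 mg

At steady state, dose per interval replaces the amount cleared in that interval: F·S·D/τ = CL·Css.
D = CL × Css × τ / F / S = 1.400 × 15 × 8 / 0.95 / 0.8 = 221.1 mg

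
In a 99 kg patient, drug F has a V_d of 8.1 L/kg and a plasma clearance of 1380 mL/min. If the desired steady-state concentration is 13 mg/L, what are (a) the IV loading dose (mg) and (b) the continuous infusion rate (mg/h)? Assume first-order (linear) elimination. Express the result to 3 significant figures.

Vd(total) = 99 kg × 8.1 L/kg = 801.9 L
Loading: fill Vd to C_target → 801.9 L × 13 mg/L = 10420 mg
Convert clearance: 1380 mL/min × 60 min/h ÷ 1000 mL/L = 82.80 L/h
Maintenance: replace elimination → rate = CL × Css = 82.80 × 13 = 1076 mg/h

(a) 10400 mg; (b) 1080 mg/h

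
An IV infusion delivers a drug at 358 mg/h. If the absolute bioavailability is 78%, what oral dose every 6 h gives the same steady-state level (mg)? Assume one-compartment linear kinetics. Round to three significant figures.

2750 mg

To maintain the same Css, the systemic dosing rate must be unchanged: F·D/τ = infusion rate.
D = rate × τ / F = 358 × 6 / 0.78 = 2754 mg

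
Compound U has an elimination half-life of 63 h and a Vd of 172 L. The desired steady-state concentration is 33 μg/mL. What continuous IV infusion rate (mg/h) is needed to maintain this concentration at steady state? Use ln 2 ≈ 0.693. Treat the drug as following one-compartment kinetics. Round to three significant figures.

62.4 mg/h

CL = 0.693 × Vd / t½ = 0.693 × 172.0 / 63 = 1.892 L/h
Infusion rate = CL × Css = 1.892 × 33 = 62.44 mg/h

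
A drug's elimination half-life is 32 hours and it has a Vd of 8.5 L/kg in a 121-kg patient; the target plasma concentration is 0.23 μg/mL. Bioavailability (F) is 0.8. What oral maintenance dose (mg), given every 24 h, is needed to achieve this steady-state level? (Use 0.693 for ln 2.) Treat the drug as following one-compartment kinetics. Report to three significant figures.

154 mg

Total Vd = 8.5 × 121 = 1029 L
CL = 0.693 × Vd / t½ = 0.693 × 1029 / 32 = 22.28 L/h
D = CL × Css × τ / F = 22.28 × 0.23 × 24 / 0.8 = 153.7 mg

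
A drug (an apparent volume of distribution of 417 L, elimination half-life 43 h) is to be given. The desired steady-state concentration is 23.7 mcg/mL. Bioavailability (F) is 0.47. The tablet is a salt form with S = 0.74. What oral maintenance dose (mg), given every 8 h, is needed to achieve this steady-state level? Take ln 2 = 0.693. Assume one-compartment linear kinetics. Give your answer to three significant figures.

CL = 0.693 × Vd / t½ = 0.693 × 417.0 / 43 = 6.720 L/h
D = CL × Css × τ / F / S = 6.720 × 23.7 × 8 / 0.47 / 0.74 = 3663 mg

3660 mg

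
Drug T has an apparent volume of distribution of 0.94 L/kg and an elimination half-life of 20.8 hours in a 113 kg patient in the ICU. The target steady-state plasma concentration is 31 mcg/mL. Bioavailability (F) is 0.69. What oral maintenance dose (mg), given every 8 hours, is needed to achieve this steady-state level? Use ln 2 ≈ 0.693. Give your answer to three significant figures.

1270 mg

Total Vd = 0.94 × 113 = 106.2 L
k = 0.693/20.8 = 0.03332 h⁻¹, so CL = k·Vd = 0.03332 × 106.2 = 3.539 L/h
D = CL × Css × τ / F = 3.539 × 31 × 8 / 0.69 = 1272 mg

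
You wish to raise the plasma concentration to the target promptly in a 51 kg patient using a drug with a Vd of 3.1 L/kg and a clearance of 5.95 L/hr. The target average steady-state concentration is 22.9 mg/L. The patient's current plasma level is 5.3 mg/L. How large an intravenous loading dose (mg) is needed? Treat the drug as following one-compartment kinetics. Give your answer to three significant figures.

Total Vd = 3.1 × 51 = 158.1 L
Loading dose depends on Vd (not clearance): it fills the distribution volume.
Concentration deficit ΔC = 22.9 − 5.3 = 17.60 mg/L
LD = Vd × ΔC = 158.1 × 17.60 = 2783 mg

2780 mg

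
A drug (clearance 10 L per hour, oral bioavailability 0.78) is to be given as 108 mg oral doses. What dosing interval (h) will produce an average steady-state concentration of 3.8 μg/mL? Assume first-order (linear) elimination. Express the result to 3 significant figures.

F·D/τ = CL·Css → τ = F·D / (CL·Css).
τ = 0.78 × 108 / (10 × 3.8) = 2.217 h

2.22 h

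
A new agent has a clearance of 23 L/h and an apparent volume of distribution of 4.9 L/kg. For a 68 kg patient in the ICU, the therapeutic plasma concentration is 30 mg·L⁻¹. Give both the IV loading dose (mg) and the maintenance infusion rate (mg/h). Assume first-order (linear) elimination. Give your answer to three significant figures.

(a) 10000 mg; (b) 690 mg/h

Vd(total) = 68 kg × 4.9 L/kg = 333.2 L
Loading: fill Vd to C_target → 333.2 L × 30 mg/L = 9996 mg
Maintenance: replace elimination → rate = CL × Css = 23.00 × 30 = 690.0 mg/h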